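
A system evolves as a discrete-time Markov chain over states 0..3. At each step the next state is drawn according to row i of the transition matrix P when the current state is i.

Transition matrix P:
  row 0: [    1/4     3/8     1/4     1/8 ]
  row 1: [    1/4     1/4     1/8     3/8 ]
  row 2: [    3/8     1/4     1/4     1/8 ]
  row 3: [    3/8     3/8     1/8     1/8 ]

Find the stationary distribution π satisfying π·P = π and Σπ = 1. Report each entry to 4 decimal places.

π = [0.2986, 0.3127, 0.1855, 0.2032]

Balance equations π_j = Σ_i π_i·P[i][j]:
  π_0 = 1/4·π_0 + 1/4·π_1 + 3/8·π_2 + 3/8·π_3
  π_1 = 3/8·π_0 + 1/4·π_1 + 1/4·π_2 + 3/8·π_3
  π_2 = 1/4·π_0 + 1/8·π_1 + 1/4·π_2 + 1/8·π_3
  normalize: π_0 + π_1 + π_2 + π_3 = 1
Solving the linear system gives exactly π = [169/566, 177/566, 105/566, 115/566].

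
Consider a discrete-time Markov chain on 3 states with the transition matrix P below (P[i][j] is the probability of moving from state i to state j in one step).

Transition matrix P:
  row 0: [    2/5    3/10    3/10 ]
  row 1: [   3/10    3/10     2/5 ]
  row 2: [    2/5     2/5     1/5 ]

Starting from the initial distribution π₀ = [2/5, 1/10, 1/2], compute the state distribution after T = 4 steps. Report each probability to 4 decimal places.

t=0: π = [0.4000, 0.1000, 0.5000]
t=1: π = [0.3900, 0.3500, 0.2600]
t=2: π = [0.3650, 0.3260, 0.3090]
t=3: π = [0.3674, 0.3309, 0.3017]
t=4: π = [0.3669, 0.3302, 0.3029]

π = [0.3669, 0.3302, 0.3029]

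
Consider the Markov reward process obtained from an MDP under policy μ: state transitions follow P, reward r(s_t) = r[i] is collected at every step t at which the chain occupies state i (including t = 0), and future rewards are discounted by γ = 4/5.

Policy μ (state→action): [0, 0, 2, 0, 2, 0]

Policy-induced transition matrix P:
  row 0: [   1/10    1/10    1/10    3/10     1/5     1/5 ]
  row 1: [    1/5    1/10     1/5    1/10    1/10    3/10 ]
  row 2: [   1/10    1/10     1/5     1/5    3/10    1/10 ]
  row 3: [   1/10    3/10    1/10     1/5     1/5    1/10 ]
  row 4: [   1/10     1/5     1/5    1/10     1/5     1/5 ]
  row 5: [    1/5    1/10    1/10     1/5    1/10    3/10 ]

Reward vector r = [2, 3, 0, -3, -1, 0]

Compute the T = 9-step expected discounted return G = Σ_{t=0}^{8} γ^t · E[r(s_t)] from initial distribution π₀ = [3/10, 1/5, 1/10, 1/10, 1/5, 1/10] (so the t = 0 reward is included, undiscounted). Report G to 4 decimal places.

G = 0.6797

t=0: π = [0.3000, 0.2000, 0.1000, 0.1000, 0.2000, 0.1000], E[r] = 0.7000, γ^t·E[r] = 0.700000, running G = 0.700000
t=1: π = [0.1300, 0.1400, 0.1500, 0.1900, 0.1800, 0.2100], E[r] = -0.0700, γ^t·E[r] = -0.056000, running G = 0.644000
t=2: π = [0.1350, 0.1560, 0.1470, 0.1810, 0.1800, 0.2010], E[r] = 0.0150, γ^t·E[r] = 0.009600, running G = 0.653600
t=3: π = [0.1357, 0.1542, 0.1483, 0.1799, 0.1790, 0.2029], E[r] = 0.0153, γ^t·E[r] = 0.007834, running G = 0.661434
t=4: π = [0.1357, 0.1539, 0.1482, 0.1803, 0.1791, 0.2029], E[r] = 0.0132, γ^t·E[r] = 0.005403, running G = 0.666836
t=5: π = [0.1357, 0.1540, 0.1481, 0.1803, 0.1791, 0.2028], E[r] = 0.0133, γ^t·E[r] = 0.004355, running G = 0.671191
t=6: π = [0.1357, 0.1540, 0.1481, 0.1803, 0.1791, 0.2028], E[r] = 0.0134, γ^t·E[r] = 0.003502, running G = 0.674693
t=7: π = [0.1357, 0.1540, 0.1481, 0.1803, 0.1791, 0.2028], E[r] = 0.0134, γ^t·E[r] = 0.002800, running G = 0.677493
t=8: π = [0.1357, 0.1540, 0.1481, 0.1803, 0.1791, 0.2028], E[r] = 0.0133, γ^t·E[r] = 0.002240, running G = 0.679732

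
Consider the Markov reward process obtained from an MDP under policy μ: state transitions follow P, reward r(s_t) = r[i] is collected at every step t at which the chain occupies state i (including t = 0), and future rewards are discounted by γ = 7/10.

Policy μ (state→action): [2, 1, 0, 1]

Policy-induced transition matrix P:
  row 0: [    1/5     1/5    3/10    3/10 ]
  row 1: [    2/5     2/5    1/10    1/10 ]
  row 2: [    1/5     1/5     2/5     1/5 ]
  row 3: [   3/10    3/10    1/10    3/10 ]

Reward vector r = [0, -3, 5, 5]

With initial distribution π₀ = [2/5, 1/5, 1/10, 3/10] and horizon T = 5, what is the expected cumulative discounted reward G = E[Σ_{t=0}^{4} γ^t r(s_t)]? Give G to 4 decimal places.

t=0: π = [0.4000, 0.2000, 0.1000, 0.3000], E[r] = 1.4000, γ^t·E[r] = 1.400000, running G = 1.400000
t=1: π = [0.2700, 0.2700, 0.2100, 0.2500], E[r] = 1.4900, γ^t·E[r] = 1.043000, running G = 2.443000
t=2: π = [0.2790, 0.2790, 0.2170, 0.2250], E[r] = 1.3730, γ^t·E[r] = 0.672770, running G = 3.115770
t=3: π = [0.2783, 0.2783, 0.2209, 0.2225], E[r] = 1.3821, γ^t·E[r] = 0.474060, running G = 3.589830
t=4: π = [0.2779, 0.2779, 0.2219, 0.2223], E[r] = 1.3872, γ^t·E[r] = 0.333060, running G = 3.922890

G = 3.9229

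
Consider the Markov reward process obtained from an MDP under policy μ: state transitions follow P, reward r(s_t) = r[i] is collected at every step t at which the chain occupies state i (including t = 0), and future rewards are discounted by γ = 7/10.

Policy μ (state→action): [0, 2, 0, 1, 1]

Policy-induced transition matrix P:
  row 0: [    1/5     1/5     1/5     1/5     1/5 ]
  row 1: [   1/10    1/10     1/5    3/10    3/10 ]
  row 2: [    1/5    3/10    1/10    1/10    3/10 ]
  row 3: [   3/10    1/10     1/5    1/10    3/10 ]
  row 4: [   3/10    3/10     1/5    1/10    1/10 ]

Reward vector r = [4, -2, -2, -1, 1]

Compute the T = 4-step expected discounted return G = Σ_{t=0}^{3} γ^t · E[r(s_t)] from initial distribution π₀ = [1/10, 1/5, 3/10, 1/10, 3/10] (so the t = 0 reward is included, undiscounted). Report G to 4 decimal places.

G = -0.1518

t=0: π = [0.1000, 0.2000, 0.3000, 0.1000, 0.3000], E[r] = -0.4000, γ^t·E[r] = -0.400000, running G = -0.400000
t=1: π = [0.2200, 0.2300, 0.1700, 0.1500, 0.2300], E[r] = 0.1600, γ^t·E[r] = 0.112000, running G = -0.288000
t=2: π = [0.2150, 0.2020, 0.1830, 0.1680, 0.2320], E[r] = 0.1540, γ^t·E[r] = 0.075460, running G = -0.212540
t=3: π = [0.2198, 0.2045, 0.1817, 0.1619, 0.2321], E[r] = 0.1770, γ^t·E[r] = 0.060711, running G = -0.151829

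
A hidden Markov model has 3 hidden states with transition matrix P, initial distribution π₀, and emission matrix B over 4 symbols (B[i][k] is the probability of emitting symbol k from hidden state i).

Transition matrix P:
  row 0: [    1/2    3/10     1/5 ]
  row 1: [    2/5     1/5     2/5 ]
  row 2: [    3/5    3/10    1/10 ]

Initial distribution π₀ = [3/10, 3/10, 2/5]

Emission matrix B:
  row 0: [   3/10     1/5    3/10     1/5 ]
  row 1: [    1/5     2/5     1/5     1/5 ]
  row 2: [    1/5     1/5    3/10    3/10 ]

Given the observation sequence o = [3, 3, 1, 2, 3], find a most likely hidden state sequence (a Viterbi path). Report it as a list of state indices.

path = [2, 0, 1, 2, 0]

t=0: δ = [6.000e-02, 6.000e-02, 1.200e-01]  (obs o_0=3)
t=1: δ = [1.440e-02, 7.200e-03, 7.200e-03]  ψ = [2, 2, 1]  (obs o_1=3)
t=2: δ = [1.440e-03, 1.728e-03, 5.760e-04]  ψ = [0, 0, 0]  (obs o_2=1)
t=3: δ = [2.160e-04, 8.640e-05, 2.074e-04]  ψ = [0, 0, 1]  (obs o_3=2)
t=4: δ = [2.488e-05, 1.296e-05, 1.296e-05]  ψ = [2, 0, 0]  (obs o_4=3)
backtrack: best end state = 0; path = [2, 0, 1, 2, 0]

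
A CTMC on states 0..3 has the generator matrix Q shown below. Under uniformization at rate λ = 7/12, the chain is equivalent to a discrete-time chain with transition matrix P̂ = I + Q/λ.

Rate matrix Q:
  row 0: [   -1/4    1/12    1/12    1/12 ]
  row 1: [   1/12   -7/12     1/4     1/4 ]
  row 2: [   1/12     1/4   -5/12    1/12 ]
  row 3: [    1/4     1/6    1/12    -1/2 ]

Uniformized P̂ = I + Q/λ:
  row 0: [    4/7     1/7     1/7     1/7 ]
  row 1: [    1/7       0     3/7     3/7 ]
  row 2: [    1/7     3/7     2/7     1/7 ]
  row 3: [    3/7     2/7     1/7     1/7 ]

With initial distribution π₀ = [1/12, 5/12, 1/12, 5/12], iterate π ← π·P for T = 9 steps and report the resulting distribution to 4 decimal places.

t=0: π = [0.0833, 0.4167, 0.0833, 0.4167]
t=1: π = [0.2976, 0.1667, 0.2738, 0.2619]
t=2: π = [0.3452, 0.2347, 0.2296, 0.1905]
t=3: π = [0.3452, 0.2021, 0.2427, 0.2099]
t=4: π = [0.3508, 0.2133, 0.2353, 0.2006]
t=5: π = [0.3505, 0.2083, 0.2374, 0.2038]
t=6: π = [0.3513, 0.2101, 0.2363, 0.2024]
t=7: π = [0.3512, 0.2093, 0.2366, 0.2029]
t=8: π = [0.3513, 0.2096, 0.2365, 0.2026]
t=9: π = [0.3513, 0.2094, 0.2365, 0.2027]

π = [0.3513, 0.2094, 0.2365, 0.2027]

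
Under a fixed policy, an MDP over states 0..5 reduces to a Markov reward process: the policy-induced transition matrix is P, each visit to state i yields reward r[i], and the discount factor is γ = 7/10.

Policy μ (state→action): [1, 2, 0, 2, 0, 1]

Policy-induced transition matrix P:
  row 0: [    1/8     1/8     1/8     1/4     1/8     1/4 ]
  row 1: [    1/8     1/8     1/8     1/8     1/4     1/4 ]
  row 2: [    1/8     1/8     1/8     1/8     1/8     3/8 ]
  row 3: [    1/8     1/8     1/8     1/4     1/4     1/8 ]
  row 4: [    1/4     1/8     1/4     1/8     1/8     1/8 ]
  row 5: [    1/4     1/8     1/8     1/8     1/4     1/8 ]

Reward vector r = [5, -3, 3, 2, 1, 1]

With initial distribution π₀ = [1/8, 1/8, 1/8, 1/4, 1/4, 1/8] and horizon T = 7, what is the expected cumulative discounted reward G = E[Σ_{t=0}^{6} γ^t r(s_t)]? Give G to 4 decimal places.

t=0: π = [0.1250, 0.1250, 0.1250, 0.2500, 0.2500, 0.1250], E[r] = 1.5000, γ^t·E[r] = 1.500000, running G = 1.500000
t=1: π = [0.1719, 0.1250, 0.1563, 0.1719, 0.1875, 0.1875], E[r] = 1.6719, γ^t·E[r] = 1.170313, running G = 2.670313
t=2: π = [0.1719, 0.1250, 0.1484, 0.1680, 0.1855, 0.2012], E[r] = 1.6523, γ^t·E[r] = 0.809648, running G = 3.479961
t=3: π = [0.1733, 0.1250, 0.1482, 0.1675, 0.1868, 0.1992], E[r] = 1.6572, γ^t·E[r] = 0.568429, running G = 4.048390
t=4: π = [0.1732, 0.1250, 0.1483, 0.1676, 0.1865, 0.1993], E[r] = 1.6573, γ^t·E[r] = 0.397915, running G = 4.446304
t=5: π = [0.1732, 0.1250, 0.1483, 0.1676, 0.1865, 0.1994], E[r] = 1.6571, γ^t·E[r] = 0.278513, running G = 4.724817
t=6: π = [0.1732, 0.1250, 0.1483, 0.1676, 0.1865, 0.1994], E[r] = 1.6572, γ^t·E[r] = 0.194963, running G = 4.919780

G = 4.9198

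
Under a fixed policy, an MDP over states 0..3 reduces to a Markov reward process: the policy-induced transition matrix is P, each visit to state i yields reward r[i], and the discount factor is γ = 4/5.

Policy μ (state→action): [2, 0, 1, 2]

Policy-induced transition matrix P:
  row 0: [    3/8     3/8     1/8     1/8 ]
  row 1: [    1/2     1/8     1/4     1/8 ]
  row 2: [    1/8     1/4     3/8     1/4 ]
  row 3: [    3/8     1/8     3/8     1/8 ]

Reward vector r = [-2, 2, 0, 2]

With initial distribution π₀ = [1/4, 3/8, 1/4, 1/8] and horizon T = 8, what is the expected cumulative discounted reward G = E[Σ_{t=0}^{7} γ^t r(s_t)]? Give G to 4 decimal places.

G = 0.8178

t=0: π = [0.2500, 0.3750, 0.2500, 0.1250], E[r] = 0.5000, γ^t·E[r] = 0.500000, running G = 0.500000
t=1: π = [0.3594, 0.2188, 0.2656, 0.1563], E[r] = 0.0313, γ^t·E[r] = 0.025000, running G = 0.525000
t=2: π = [0.3359, 0.2480, 0.2578, 0.1582], E[r] = 0.1406, γ^t·E[r] = 0.090000, running G = 0.615000
t=3: π = [0.3416, 0.2412, 0.2600, 0.1572], E[r] = 0.1138, γ^t·E[r] = 0.058250, running G = 0.673250
t=4: π = [0.3401, 0.2429, 0.2595, 0.1575], E[r] = 0.1205, γ^t·E[r] = 0.049350, running G = 0.722600
t=5: π = [0.3405, 0.2425, 0.2596, 0.1574], E[r] = 0.1188, γ^t·E[r] = 0.038933, running G = 0.761533
t=6: π = [0.3404, 0.2426, 0.2596, 0.1575], E[r] = 0.1192, γ^t·E[r] = 0.031256, running G = 0.792789
t=7: π = [0.3404, 0.2425, 0.2596, 0.1574], E[r] = 0.1191, γ^t·E[r] = 0.024983, running G = 0.817771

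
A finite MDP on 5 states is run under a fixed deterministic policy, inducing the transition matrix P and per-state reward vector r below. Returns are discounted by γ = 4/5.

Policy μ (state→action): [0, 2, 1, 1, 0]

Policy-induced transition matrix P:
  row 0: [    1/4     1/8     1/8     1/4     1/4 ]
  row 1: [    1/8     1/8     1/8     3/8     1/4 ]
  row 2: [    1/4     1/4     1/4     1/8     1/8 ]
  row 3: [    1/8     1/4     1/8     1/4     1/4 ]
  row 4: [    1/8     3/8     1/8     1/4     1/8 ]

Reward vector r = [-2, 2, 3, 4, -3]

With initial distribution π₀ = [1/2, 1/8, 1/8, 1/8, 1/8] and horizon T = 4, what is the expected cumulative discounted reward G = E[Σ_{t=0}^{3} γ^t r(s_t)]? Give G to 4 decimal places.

t=0: π = [0.5000, 0.1250, 0.1250, 0.1250, 0.1250], E[r] = -0.2500, γ^t·E[r] = -0.250000, running G = -0.250000
t=1: π = [0.2031, 0.1875, 0.1406, 0.2500, 0.2188], E[r] = 0.7344, γ^t·E[r] = 0.587500, running G = 0.337500
t=2: π = [0.1680, 0.2285, 0.1426, 0.2559, 0.2051], E[r] = 0.9570, γ^t·E[r] = 0.612500, running G = 0.950000
t=3: π = [0.1638, 0.2261, 0.1428, 0.2607, 0.2065], E[r] = 0.9763, γ^t·E[r] = 0.499875, running G = 1.449875

G = 1.4499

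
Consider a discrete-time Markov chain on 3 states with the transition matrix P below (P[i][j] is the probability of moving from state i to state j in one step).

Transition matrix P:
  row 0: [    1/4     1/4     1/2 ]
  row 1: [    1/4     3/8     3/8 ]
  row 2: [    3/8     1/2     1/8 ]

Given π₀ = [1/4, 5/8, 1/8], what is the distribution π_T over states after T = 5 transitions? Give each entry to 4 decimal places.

π = [0.2910, 0.3795, 0.3295]

t=0: π = [0.2500, 0.6250, 0.1250]
t=1: π = [0.2656, 0.3594, 0.3750]
t=2: π = [0.2969, 0.3887, 0.3145]
t=3: π = [0.2893, 0.3772, 0.3335]
t=4: π = [0.2917, 0.3805, 0.3278]
t=5: π = [0.2910, 0.3795, 0.3295]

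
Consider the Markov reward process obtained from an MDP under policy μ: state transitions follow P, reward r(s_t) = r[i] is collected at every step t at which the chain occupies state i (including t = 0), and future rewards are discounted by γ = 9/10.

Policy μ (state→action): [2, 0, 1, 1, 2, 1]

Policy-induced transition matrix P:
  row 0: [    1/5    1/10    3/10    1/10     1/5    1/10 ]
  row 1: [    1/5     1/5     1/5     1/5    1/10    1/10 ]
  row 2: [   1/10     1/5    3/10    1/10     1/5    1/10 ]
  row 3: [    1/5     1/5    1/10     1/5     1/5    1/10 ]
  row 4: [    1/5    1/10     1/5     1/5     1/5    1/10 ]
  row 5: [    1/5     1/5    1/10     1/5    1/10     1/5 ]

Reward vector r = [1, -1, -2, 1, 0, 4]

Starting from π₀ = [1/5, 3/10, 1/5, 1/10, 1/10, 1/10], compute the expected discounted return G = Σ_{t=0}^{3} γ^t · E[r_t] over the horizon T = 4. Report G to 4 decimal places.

t=0: π = [0.2000, 0.3000, 0.2000, 0.1000, 0.1000, 0.1000], E[r] = 0.0000, γ^t·E[r] = 0.000000, running G = 0.000000
t=1: π = [0.1800, 0.1700, 0.2200, 0.1600, 0.1600, 0.1100], E[r] = 0.1700, γ^t·E[r] = 0.153000, running G = 0.153000
t=2: π = [0.1780, 0.1660, 0.2130, 0.1600, 0.1720, 0.1110], E[r] = 0.1900, γ^t·E[r] = 0.153900, running G = 0.306900
t=3: π = [0.1787, 0.1650, 0.2120, 0.1609, 0.1723, 0.1111], E[r] = 0.1950, γ^t·E[r] = 0.142155, running G = 0.449055

G = 0.4491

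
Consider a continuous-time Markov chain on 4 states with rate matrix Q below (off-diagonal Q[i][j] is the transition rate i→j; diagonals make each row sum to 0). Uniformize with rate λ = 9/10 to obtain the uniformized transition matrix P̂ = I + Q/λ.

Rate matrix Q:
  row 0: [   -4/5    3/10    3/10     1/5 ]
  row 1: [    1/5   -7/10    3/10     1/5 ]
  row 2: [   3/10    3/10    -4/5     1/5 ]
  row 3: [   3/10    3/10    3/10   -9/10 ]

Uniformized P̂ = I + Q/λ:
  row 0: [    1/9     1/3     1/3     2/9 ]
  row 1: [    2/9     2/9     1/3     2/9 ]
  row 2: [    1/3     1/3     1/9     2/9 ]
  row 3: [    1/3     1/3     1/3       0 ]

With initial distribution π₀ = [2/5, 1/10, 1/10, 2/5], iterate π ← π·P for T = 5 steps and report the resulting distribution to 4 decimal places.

π = [0.2455, 0.3000, 0.2728, 0.1817]

t=0: π = [0.4000, 0.1000, 0.1000, 0.4000]
t=1: π = [0.2333, 0.3222, 0.3111, 0.1333]
t=2: π = [0.2457, 0.2975, 0.2642, 0.1926]
t=3: π = [0.2457, 0.3003, 0.2746, 0.1794]
t=4: π = [0.2454, 0.3000, 0.2723, 0.1824]
t=5: π = [0.2455, 0.3000, 0.2728, 0.1817]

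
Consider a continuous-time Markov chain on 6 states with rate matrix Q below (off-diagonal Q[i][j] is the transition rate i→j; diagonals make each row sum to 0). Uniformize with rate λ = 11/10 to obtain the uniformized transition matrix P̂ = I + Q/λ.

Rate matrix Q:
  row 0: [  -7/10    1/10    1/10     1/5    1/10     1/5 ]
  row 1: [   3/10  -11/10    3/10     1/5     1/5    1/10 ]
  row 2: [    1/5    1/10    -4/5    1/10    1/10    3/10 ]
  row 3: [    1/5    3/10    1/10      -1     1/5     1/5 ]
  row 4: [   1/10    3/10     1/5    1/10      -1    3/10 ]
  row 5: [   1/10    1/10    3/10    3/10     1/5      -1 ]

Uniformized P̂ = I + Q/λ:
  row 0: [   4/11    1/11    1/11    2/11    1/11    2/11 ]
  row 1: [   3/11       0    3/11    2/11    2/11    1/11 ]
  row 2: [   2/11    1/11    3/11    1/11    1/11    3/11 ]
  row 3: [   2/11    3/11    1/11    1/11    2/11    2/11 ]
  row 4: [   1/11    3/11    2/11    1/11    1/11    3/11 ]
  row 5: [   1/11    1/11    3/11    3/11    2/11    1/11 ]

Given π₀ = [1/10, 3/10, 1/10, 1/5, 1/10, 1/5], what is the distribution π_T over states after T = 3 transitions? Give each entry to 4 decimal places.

t=0: π = [0.1000, 0.3000, 0.1000, 0.2000, 0.1000, 0.2000]
t=1: π = [0.2000, 0.1182, 0.2091, 0.1636, 0.1545, 0.1545]
t=2: π = [0.2008, 0.1380, 0.1926, 0.1479, 0.1306, 0.1901]
t=3: π = [0.2017, 0.1290, 0.1974, 0.1563, 0.1342, 0.1814]

π = [0.2017, 0.1290, 0.1974, 0.1563, 0.1342, 0.1814]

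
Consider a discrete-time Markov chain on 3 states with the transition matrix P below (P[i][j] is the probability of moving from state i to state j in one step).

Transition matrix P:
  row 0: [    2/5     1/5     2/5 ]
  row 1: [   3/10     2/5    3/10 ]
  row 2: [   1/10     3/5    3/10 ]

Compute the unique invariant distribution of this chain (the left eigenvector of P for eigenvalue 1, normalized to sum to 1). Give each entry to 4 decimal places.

Balance equations π_j = Σ_i π_i·P[i][j]:
  π_0 = 2/5·π_0 + 3/10·π_1 + 1/10·π_2
  π_1 = 1/5·π_0 + 2/5·π_1 + 3/5·π_2
  normalize: π_0 + π_1 + π_2 = 1
Solving the linear system gives exactly π = [6/23, 19/46, 15/46].

π = [0.2609, 0.4130, 0.3261]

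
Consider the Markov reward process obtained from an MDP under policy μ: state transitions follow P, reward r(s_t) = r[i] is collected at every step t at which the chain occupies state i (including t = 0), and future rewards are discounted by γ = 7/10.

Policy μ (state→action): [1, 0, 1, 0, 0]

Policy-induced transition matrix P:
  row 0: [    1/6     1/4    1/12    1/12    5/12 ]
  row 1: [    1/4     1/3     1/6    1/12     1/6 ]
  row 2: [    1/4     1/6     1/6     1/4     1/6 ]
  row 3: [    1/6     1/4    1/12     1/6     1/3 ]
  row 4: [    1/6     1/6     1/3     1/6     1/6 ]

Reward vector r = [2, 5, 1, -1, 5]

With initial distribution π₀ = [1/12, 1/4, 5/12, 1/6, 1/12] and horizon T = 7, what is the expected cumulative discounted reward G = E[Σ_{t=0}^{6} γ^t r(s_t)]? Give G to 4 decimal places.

G = 7.7903

t=0: π = [0.0833, 0.2500, 0.4167, 0.1667, 0.0833], E[r] = 2.0833, γ^t·E[r] = 2.083333, running G = 2.083333
t=1: π = [0.2222, 0.2292, 0.1597, 0.1736, 0.2153], E[r] = 2.6528, γ^t·E[r] = 1.856944, running G = 3.940278
t=2: π = [0.1991, 0.2378, 0.1696, 0.1424, 0.2512], E[r] = 2.8704, γ^t·E[r] = 1.406481, running G = 5.346759
t=3: π = [0.2006, 0.2348, 0.1801, 0.1444, 0.2402], E[r] = 2.8115, γ^t·E[r] = 0.964357, running G = 6.311116
t=4: π = [0.2012, 0.2345, 0.1779, 0.1454, 0.2409], E[r] = 2.8122, γ^t·E[r] = 0.675202, running G = 6.986318
t=5: π = [0.2010, 0.2346, 0.1779, 0.1452, 0.2412], E[r] = 2.8141, γ^t·E[r] = 0.472963, running G = 7.459281
t=6: π = [0.2010, 0.2346, 0.1780, 0.1452, 0.2411], E[r] = 2.8137, γ^t·E[r] = 0.331025, running G = 7.790306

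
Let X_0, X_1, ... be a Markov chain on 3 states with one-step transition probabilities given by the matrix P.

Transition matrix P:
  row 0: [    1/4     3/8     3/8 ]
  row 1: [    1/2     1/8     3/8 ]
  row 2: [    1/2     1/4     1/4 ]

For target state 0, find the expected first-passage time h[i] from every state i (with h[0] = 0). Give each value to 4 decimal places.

h = [0.0000, 2.0000, 2.0000]

First-step conditioning: h[0] = 0; for i ≠ 0, h[i] = 1 + Σ_k P[i][k]·h[k].
  h[1] = 1 + 1/8·h[1] + 3/8·h[2]
  h[2] = 1 + 1/4·h[1] + 1/4·h[2]
Solving the 2×2 linear system over states ≠ 0 gives exactly h = [0, 2, 2] (h[0] = 0 is the target).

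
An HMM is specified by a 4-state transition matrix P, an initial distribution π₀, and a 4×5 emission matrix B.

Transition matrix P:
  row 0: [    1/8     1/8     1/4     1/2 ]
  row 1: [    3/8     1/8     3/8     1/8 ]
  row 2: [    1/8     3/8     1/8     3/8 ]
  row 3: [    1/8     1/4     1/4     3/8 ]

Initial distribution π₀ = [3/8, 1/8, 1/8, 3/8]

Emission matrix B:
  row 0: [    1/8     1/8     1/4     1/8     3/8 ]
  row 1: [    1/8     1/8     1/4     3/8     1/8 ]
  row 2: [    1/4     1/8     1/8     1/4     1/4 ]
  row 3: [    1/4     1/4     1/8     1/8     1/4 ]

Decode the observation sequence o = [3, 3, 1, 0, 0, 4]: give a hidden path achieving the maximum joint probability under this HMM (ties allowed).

t=0: δ = [4.688e-02, 4.688e-02, 3.125e-02, 4.688e-02]  (obs o_0=3)
t=1: δ = [2.197e-03, 4.395e-03, 4.395e-03, 2.930e-03]  ψ = [1, 2, 1, 0]  (obs o_1=3)
t=2: δ = [2.060e-04, 2.060e-04, 2.060e-04, 4.120e-04]  ψ = [1, 2, 1, 2]  (obs o_2=1)
t=3: δ = [9.656e-06, 1.287e-05, 2.575e-05, 3.862e-05]  ψ = [1, 3, 3, 3]  (obs o_3=0)
t=4: δ = [6.035e-07, 1.207e-06, 2.414e-06, 3.621e-06]  ψ = [1, 2, 3, 3]  (obs o_4=0)
t=5: δ = [1.697e-07, 1.132e-07, 2.263e-07, 3.395e-07]  ψ = [1, 2, 3, 3]  (obs o_5=4)
backtrack: best end state = 3; path = [1, 2, 3, 3, 3, 3]

path = [1, 2, 3, 3, 3, 3]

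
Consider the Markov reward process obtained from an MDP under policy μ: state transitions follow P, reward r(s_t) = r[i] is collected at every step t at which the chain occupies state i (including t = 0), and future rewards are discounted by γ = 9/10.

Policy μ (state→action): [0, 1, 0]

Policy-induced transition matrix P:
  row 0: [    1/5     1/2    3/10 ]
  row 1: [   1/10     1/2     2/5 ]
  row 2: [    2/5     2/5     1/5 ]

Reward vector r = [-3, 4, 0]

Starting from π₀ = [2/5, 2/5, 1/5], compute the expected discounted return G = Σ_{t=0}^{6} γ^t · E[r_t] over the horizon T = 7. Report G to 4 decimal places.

t=0: π = [0.4000, 0.4000, 0.2000], E[r] = 0.4000, γ^t·E[r] = 0.400000, running G = 0.400000
t=1: π = [0.2000, 0.4800, 0.3200], E[r] = 1.3200, γ^t·E[r] = 1.188000, running G = 1.588000
t=2: π = [0.2160, 0.4680, 0.3160], E[r] = 1.2240, γ^t·E[r] = 0.991440, running G = 2.579440
t=3: π = [0.2164, 0.4684, 0.3152], E[r] = 1.2244, γ^t·E[r] = 0.892588, running G = 3.472028
t=4: π = [0.2162, 0.4685, 0.3153], E[r] = 1.2253, γ^t·E[r] = 0.803932, running G = 4.275960
t=5: π = [0.2162, 0.4685, 0.3153], E[r] = 1.2252, γ^t·E[r] = 0.723483, running G = 4.999443
t=6: π = [0.2162, 0.4685, 0.3153], E[r] = 1.2252, γ^t·E[r] = 0.651134, running G = 5.650577

G = 5.6506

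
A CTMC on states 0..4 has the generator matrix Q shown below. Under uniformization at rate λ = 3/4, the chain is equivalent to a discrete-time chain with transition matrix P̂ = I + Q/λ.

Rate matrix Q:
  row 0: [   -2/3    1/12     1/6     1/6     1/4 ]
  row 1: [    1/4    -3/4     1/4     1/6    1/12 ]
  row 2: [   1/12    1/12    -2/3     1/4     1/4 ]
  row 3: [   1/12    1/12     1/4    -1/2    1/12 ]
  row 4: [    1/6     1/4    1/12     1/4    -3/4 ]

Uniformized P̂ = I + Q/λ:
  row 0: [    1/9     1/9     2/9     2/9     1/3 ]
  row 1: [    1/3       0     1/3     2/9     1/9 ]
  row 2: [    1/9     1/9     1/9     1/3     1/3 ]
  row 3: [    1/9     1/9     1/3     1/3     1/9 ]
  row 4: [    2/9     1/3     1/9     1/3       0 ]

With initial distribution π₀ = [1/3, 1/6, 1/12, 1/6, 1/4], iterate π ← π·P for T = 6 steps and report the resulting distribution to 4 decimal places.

t=0: π = [0.3333, 0.1667, 0.0833, 0.1667, 0.2500]
t=1: π = [0.1759, 0.1481, 0.2222, 0.2778, 0.1759]
t=2: π = [0.1636, 0.1337, 0.2253, 0.2973, 0.1800]
t=3: π = [0.1608, 0.1363, 0.2251, 0.3003, 0.1775]
t=4: π = [0.1611, 0.1354, 0.2260, 0.3003, 0.1771]
t=5: π = [0.1609, 0.1354, 0.2258, 0.3004, 0.1775]
t=6: π = [0.1609, 0.1355, 0.2258, 0.3004, 0.1773]

π = [0.1609, 0.1355, 0.2258, 0.3004, 0.1773]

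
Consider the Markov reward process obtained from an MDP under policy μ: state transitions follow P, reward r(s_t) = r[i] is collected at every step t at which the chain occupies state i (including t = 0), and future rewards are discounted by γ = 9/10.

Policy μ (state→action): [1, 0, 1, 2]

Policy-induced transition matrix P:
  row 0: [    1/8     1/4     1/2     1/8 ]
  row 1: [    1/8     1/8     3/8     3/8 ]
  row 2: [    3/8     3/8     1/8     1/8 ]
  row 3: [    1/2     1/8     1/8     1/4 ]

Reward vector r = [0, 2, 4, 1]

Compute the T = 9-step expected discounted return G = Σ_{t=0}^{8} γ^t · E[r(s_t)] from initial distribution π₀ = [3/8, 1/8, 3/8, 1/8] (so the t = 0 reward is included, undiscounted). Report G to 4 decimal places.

t=0: π = [0.3750, 0.1250, 0.3750, 0.1250], E[r] = 1.8750, γ^t·E[r] = 1.875000, running G = 1.875000
t=1: π = [0.2656, 0.2656, 0.2969, 0.1719], E[r] = 1.8906, γ^t·E[r] = 1.701563, running G = 3.576563
t=2: π = [0.2637, 0.2324, 0.2910, 0.2129], E[r] = 1.8418, γ^t·E[r] = 1.491855, running G = 5.068418
t=3: π = [0.2776, 0.2307, 0.2820, 0.2097], E[r] = 1.7991, γ^t·E[r] = 1.311524, running G = 6.379942
t=4: π = [0.2741, 0.2302, 0.2868, 0.2089], E[r] = 1.8164, γ^t·E[r] = 1.191724, running G = 7.571666
t=5: π = [0.2750, 0.2310, 0.2854, 0.2087], E[r] = 1.8120, γ^t·E[r] = 1.069959, running G = 8.641625
t=6: π = [0.2746, 0.2307, 0.2859, 0.2088], E[r] = 1.8138, γ^t·E[r] = 0.963906, running G = 9.605530
t=7: π = [0.2748, 0.2308, 0.2856, 0.2088], E[r] = 1.8130, γ^t·E[r] = 0.867133, running G = 10.472664
t=8: π = [0.2747, 0.2308, 0.2857, 0.2088], E[r] = 1.8133, γ^t·E[r] = 0.780554, running G = 11.253218

G = 11.2532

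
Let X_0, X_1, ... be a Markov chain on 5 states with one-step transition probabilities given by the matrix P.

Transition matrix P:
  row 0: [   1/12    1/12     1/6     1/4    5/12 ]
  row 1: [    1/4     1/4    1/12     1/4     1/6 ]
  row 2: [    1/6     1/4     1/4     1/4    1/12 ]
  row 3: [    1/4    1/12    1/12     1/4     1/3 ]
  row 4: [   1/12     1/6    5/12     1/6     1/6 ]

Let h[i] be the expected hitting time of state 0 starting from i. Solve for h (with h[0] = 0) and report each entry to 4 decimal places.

h = [0.0000, 4.9147, 5.3123, 5.0712, 5.8533]

First-step conditioning: h[0] = 0; for i ≠ 0, h[i] = 1 + Σ_k P[i][k]·h[k].
  h[1] = 1 + 1/4·h[1] + 1/12·h[2] + 1/4·h[3] + 1/6·h[4]
  h[2] = 1 + 1/4·h[1] + 1/4·h[2] + 1/4·h[3] + 1/12·h[4]
  h[3] = 1 + 1/12·h[1] + 1/12·h[2] + 1/4·h[3] + 1/3·h[4]
  h[4] = 1 + 1/6·h[1] + 5/12·h[2] + 1/6·h[3] + 1/6·h[4]
Solving the 4×4 linear system over states ≠ 0 gives exactly h = [0, 9048/1841, 9780/1841, 9336/1841, 10776/1841] (h[0] = 0 is the target).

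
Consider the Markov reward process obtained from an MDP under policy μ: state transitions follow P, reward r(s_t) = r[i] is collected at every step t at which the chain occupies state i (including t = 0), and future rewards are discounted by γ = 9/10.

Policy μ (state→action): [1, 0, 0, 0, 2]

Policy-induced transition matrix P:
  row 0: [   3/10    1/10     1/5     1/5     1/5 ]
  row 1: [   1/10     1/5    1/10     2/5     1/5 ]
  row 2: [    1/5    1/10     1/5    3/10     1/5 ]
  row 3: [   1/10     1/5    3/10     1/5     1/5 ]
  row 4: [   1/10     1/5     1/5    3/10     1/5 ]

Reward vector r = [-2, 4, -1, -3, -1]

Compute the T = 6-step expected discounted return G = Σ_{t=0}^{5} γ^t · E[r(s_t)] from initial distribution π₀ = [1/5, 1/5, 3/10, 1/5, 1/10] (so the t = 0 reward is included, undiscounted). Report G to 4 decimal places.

t=0: π = [0.2000, 0.2000, 0.3000, 0.2000, 0.1000], E[r] = -0.6000, γ^t·E[r] = -0.600000, running G = -0.600000
t=1: π = [0.1700, 0.1500, 0.2000, 0.2800, 0.2000], E[r] = -0.9800, γ^t·E[r] = -0.882000, running G = -1.482000
t=2: π = [0.1540, 0.1630, 0.2130, 0.2700, 0.2000], E[r] = -0.8790, γ^t·E[r] = -0.711990, running G = -2.193990
t=3: π = [0.1521, 0.1633, 0.2107, 0.2739, 0.2000], E[r] = -0.8834, γ^t·E[r] = -0.643999, running G = -2.837989
t=4: π = [0.1515, 0.1637, 0.2111, 0.2737, 0.2000], E[r] = -0.8804, γ^t·E[r] = -0.577598, running G = -3.415586
t=5: π = [0.1514, 0.1637, 0.2110, 0.2739, 0.2000], E[r] = -0.8804, γ^t·E[r] = -0.519855, running G = -3.935441

G = -3.9354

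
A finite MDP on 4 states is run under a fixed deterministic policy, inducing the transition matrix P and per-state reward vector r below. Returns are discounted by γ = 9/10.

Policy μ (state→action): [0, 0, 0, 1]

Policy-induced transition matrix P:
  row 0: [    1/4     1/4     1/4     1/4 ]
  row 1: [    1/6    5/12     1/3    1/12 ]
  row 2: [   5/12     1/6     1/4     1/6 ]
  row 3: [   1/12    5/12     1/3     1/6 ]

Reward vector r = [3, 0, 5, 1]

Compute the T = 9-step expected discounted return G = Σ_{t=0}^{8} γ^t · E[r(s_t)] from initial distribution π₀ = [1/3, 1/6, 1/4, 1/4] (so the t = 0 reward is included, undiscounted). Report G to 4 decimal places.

t=0: π = [0.3333, 0.1667, 0.2500, 0.2500], E[r] = 2.5000, γ^t·E[r] = 2.500000, running G = 2.500000
t=1: π = [0.2361, 0.2986, 0.2847, 0.1806], E[r] = 2.3125, γ^t·E[r] = 2.081250, running G = 4.581250
t=2: π = [0.2425, 0.3061, 0.2899, 0.1615], E[r] = 2.3385, γ^t·E[r] = 1.894219, running G = 6.475469
t=3: π = [0.2459, 0.3038, 0.2890, 0.1614], E[r] = 2.3439, γ^t·E[r] = 1.708699, running G = 8.184168
t=4: π = [0.2460, 0.3034, 0.2888, 0.1618], E[r] = 2.3435, γ^t·E[r] = 1.537576, running G = 9.721744
t=5: π = [0.2459, 0.3035, 0.2888, 0.1619], E[r] = 2.3433, γ^t·E[r] = 1.383721, running G = 11.105465
t=6: π = [0.2459, 0.3035, 0.2888, 0.1619], E[r] = 2.3433, γ^t·E[r] = 1.245349, running G = 12.350813
t=7: π = [0.2459, 0.3035, 0.2888, 0.1619], E[r] = 2.3433, γ^t·E[r] = 1.120816, running G = 13.471629
t=8: π = [0.2459, 0.3035, 0.2888, 0.1619], E[r] = 2.3433, γ^t·E[r] = 1.008734, running G = 14.480364

G = 14.4804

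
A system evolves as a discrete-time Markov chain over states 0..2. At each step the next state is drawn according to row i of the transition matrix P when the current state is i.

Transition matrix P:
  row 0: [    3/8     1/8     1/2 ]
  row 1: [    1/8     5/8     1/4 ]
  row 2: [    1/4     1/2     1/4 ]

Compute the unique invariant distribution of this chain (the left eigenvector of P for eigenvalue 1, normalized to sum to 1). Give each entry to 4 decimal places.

π = [0.2174, 0.4783, 0.3043]

Balance equations π_j = Σ_i π_i·P[i][j]:
  π_0 = 3/8·π_0 + 1/8·π_1 + 1/4·π_2
  π_1 = 1/8·π_0 + 5/8·π_1 + 1/2·π_2
  normalize: π_0 + π_1 + π_2 = 1
Solving the linear system gives exactly π = [5/23, 11/23, 7/23].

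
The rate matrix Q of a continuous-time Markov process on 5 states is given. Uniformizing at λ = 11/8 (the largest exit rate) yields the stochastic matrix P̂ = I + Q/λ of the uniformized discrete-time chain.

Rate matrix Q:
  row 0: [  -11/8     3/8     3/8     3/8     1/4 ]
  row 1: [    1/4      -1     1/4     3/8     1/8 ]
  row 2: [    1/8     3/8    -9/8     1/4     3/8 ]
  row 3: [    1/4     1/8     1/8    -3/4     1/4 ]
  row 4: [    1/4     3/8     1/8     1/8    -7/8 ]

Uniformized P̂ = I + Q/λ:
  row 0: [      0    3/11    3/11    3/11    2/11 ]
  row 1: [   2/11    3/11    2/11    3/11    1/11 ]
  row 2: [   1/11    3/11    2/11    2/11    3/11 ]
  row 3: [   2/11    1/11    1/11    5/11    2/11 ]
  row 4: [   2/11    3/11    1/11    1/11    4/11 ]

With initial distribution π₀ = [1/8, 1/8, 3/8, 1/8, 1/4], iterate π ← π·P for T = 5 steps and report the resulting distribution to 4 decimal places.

π = [0.1422, 0.2240, 0.1509, 0.2688, 0.2140]

t=0: π = [0.1250, 0.1250, 0.3750, 0.1250, 0.2500]
t=1: π = [0.1250, 0.2500, 0.1591, 0.2159, 0.2500]
t=2: π = [0.1446, 0.2335, 0.1508, 0.2521, 0.2190]
t=3: π = [0.1418, 0.2269, 0.1521, 0.2650, 0.2141]
t=4: π = [0.1422, 0.2245, 0.1512, 0.2682, 0.2140]
t=5: π = [0.1422, 0.2240, 0.1509, 0.2688, 0.2140]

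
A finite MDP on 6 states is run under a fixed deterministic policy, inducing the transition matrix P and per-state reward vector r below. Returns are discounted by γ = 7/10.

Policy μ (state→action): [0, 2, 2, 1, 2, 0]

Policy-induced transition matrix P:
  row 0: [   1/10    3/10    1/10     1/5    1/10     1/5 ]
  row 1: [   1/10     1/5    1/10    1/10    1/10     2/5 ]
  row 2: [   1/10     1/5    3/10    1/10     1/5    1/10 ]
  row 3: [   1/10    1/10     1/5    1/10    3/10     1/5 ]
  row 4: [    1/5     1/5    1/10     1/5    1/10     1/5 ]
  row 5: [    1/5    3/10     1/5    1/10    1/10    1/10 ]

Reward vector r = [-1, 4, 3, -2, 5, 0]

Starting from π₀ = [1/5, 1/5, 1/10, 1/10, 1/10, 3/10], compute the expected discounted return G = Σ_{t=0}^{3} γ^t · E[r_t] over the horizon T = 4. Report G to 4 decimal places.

G = 3.8025

t=0: π = [0.2000, 0.2000, 0.1000, 0.1000, 0.1000, 0.3000], E[r] = 1.2000, γ^t·E[r] = 1.200000, running G = 1.200000
t=1: π = [0.1400, 0.2400, 0.1600, 0.1300, 0.1300, 0.2000], E[r] = 1.6900, γ^t·E[r] = 1.183000, running G = 2.383000
t=2: π = [0.1330, 0.2210, 0.1650, 0.1270, 0.1420, 0.2120], E[r] = 1.7020, γ^t·E[r] = 0.833980, running G = 3.216980
t=3: π = [0.1354, 0.2218, 0.1669, 0.1275, 0.1419, 0.2065], E[r] = 1.7070, γ^t·E[r] = 0.585501, running G = 3.802481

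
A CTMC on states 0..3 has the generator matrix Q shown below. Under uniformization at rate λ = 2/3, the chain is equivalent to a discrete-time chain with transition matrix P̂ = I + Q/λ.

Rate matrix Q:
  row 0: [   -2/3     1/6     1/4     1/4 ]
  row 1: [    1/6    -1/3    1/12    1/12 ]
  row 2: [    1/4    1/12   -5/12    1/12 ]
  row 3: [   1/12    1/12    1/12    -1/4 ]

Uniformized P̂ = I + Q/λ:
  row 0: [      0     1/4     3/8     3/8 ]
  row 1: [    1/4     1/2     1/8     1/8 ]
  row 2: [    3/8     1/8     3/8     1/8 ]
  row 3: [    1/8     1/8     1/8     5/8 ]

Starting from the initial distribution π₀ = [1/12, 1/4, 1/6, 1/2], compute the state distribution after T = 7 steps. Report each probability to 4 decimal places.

t=0: π = [0.0833, 0.2500, 0.1667, 0.5000]
t=1: π = [0.1875, 0.2292, 0.1875, 0.3958]
t=2: π = [0.1771, 0.2344, 0.2188, 0.3698]
t=3: π = [0.1868, 0.2350, 0.2240, 0.3542]
t=4: π = [0.1870, 0.2365, 0.2277, 0.3488]
t=5: π = [0.1881, 0.2371, 0.2287, 0.3462]
t=6: π = [0.1883, 0.2374, 0.2292, 0.3451]
t=7: π = [0.1884, 0.2376, 0.2294, 0.3446]

π = [0.1884, 0.2376, 0.2294, 0.3446]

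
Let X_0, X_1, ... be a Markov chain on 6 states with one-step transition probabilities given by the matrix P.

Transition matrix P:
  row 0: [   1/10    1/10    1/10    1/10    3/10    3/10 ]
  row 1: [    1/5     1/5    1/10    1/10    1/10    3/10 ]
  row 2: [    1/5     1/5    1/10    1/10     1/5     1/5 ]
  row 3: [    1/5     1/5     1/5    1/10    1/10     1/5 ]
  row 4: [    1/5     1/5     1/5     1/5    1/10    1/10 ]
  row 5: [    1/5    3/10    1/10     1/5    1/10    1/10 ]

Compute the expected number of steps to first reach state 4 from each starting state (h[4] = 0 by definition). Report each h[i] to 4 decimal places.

h = [5.5435, 6.7753, 6.0984, 6.7082, 0.0000, 6.7697]

First-step conditioning: h[4] = 0; for i ≠ 4, h[i] = 1 + Σ_k P[i][k]·h[k].
  h[0] = 1 + 1/10·h[0] + 1/10·h[1] + 1/10·h[2] + 1/10·h[3] + 3/10·h[5]
  h[1] = 1 + 1/5·h[0] + 1/5·h[1] + 1/10·h[2] + 1/10·h[3] + 3/10·h[5]
  h[2] = 1 + 1/5·h[0] + 1/5·h[1] + 1/10·h[2] + 1/10·h[3] + 1/5·h[5]
  h[3] = 1 + 1/5·h[0] + 1/5·h[1] + 1/5·h[2] + 1/10·h[3] + 1/5·h[5]
  h[5] = 1 + 1/5·h[0] + 3/10·h[1] + 1/10·h[2] + 1/5·h[3] + 1/10·h[5]
Solving the 5×5 linear system over states ≠ 4 gives exactly h = [108990/19661, 133210/19661, 119900/19661, 131890/19661, 0, 133100/19661] (h[4] = 0 is the target).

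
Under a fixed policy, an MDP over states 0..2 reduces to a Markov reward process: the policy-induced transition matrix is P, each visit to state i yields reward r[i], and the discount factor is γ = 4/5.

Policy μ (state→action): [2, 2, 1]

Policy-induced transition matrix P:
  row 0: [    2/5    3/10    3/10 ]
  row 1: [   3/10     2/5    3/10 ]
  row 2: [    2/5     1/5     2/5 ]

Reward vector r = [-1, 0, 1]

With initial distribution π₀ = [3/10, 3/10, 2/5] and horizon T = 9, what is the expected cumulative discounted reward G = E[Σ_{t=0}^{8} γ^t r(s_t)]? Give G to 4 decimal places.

G = -0.0177

t=0: π = [0.3000, 0.3000, 0.4000], E[r] = 0.1000, γ^t·E[r] = 0.100000, running G = 0.100000
t=1: π = [0.3700, 0.2900, 0.3400], E[r] = -0.0300, γ^t·E[r] = -0.024000, running G = 0.076000
t=2: π = [0.3710, 0.2950, 0.3340], E[r] = -0.0370, γ^t·E[r] = -0.023680, running G = 0.052320
t=3: π = [0.3705, 0.2961, 0.3334], E[r] = -0.0371, γ^t·E[r] = -0.018995, running G = 0.033325
t=4: π = [0.3704, 0.2963, 0.3333], E[r] = -0.0371, γ^t·E[r] = -0.015176, running G = 0.018149
t=5: π = [0.3704, 0.2963, 0.3333], E[r] = -0.0370, γ^t·E[r] = -0.012137, running G = 0.006012
t=6: π = [0.3704, 0.2963, 0.3333], E[r] = -0.0370, γ^t·E[r] = -0.009709, running G = -0.003697
t=7: π = [0.3704, 0.2963, 0.3333], E[r] = -0.0370, γ^t·E[r] = -0.007767, running G = -0.011464
t=8: π = [0.3704, 0.2963, 0.3333], E[r] = -0.0370, γ^t·E[r] = -0.006214, running G = -0.017678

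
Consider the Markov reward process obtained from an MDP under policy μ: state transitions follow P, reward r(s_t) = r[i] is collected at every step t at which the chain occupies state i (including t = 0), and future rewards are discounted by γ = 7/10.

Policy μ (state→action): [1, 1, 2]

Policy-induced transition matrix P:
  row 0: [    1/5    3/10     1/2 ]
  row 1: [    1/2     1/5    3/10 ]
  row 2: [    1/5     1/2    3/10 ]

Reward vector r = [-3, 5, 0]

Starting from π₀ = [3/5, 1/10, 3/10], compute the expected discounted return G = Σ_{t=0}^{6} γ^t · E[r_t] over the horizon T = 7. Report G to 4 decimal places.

t=0: π = [0.6000, 0.1000, 0.3000], E[r] = -1.3000, γ^t·E[r] = -1.300000, running G = -1.300000
t=1: π = [0.2300, 0.3500, 0.4200], E[r] = 1.0600, γ^t·E[r] = 0.742000, running G = -0.558000
t=2: π = [0.3050, 0.3490, 0.3460], E[r] = 0.8300, γ^t·E[r] = 0.406700, running G = -0.151300
t=3: π = [0.3047, 0.3343, 0.3610], E[r] = 0.7574, γ^t·E[r] = 0.259788, running G = 0.108488
t=4: π = [0.3003, 0.3388, 0.3609], E[r] = 0.7930, γ^t·E[r] = 0.190394, running G = 0.298883
t=5: π = [0.3016, 0.3383, 0.3601], E[r] = 0.7867, γ^t·E[r] = 0.132214, running G = 0.431097
t=6: π = [0.3015, 0.3382, 0.3603], E[r] = 0.7864, γ^t·E[r] = 0.092522, running G = 0.523619

G = 0.5236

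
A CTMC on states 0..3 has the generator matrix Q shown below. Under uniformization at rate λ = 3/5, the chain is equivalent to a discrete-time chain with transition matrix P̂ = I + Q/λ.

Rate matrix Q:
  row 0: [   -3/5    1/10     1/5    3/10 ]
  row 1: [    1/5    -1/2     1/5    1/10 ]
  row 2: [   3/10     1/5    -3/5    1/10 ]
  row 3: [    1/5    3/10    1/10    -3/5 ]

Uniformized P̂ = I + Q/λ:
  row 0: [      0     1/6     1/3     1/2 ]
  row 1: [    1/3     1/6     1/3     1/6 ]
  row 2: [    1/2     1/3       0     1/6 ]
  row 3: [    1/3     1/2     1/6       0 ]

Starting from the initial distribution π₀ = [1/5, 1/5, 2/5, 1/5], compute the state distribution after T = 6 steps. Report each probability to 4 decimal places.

π = [0.2763, 0.2762, 0.2238, 0.2238]

t=0: π = [0.2000, 0.2000, 0.4000, 0.2000]
t=1: π = [0.3333, 0.3000, 0.1667, 0.2000]
t=2: π = [0.2500, 0.2611, 0.2444, 0.2444]
t=3: π = [0.2907, 0.2889, 0.2111, 0.2093]
t=4: π = [0.2716, 0.2716, 0.2281, 0.2287]
t=5: π = [0.2808, 0.2809, 0.2192, 0.2191]
t=6: π = [0.2763, 0.2762, 0.2238, 0.2238]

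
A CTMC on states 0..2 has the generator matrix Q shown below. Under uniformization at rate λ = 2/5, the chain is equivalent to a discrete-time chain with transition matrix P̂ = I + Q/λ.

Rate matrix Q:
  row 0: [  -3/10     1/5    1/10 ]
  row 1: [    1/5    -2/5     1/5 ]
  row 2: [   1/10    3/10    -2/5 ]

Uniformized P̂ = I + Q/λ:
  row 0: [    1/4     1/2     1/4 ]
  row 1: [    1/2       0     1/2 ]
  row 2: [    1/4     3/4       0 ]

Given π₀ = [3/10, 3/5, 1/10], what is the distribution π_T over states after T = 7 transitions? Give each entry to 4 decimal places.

π = [0.3495, 0.3670, 0.2834]

t=0: π = [0.3000, 0.6000, 0.1000]
t=1: π = [0.4000, 0.2250, 0.3750]
t=2: π = [0.3063, 0.4813, 0.2125]
t=3: π = [0.3703, 0.3125, 0.3172]
t=4: π = [0.3281, 0.4230, 0.2488]
t=5: π = [0.3558, 0.3507, 0.2936]
t=6: π = [0.3377, 0.3980, 0.2643]
t=7: π = [0.3495, 0.3670, 0.2834]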